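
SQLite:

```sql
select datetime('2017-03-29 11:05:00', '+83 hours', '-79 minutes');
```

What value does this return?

+83 hours from 2017-03-29 11:05:00 is 2017-04-01 22:05:00 (crosses midnight).
79 minutes = 1h 19m; -79 minutes from 2017-04-01 22:05:00 is 2017-04-01 20:46:00.

2017-04-01 20:46:00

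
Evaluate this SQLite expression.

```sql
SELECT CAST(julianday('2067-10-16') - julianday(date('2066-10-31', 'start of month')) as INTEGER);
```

`start of month` rewinds 2066-10-31 to 2066-10-01.
30 days remain in October 2066 after the 1st (31 − 1).
Full months from November 2066 through September 2067 contribute their day counts.
Then 16 days into October 2067.
Total: 30 + 30 + 31 + 31 + 28 + 31 + 30 + 31 + 30 + 31 + 31 + 30 + 16 = 380.

380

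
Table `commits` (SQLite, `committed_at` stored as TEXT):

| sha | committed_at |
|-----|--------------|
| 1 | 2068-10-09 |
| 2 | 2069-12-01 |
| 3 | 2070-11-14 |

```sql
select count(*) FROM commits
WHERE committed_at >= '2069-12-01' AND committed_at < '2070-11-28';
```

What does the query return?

2

Rows in [2069-12-01, 2070-11-28): 2069-12-01, 2070-11-14 → 2 rows.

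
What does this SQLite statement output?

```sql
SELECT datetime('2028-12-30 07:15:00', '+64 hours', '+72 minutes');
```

2029-01-02 00:27:00

+64 hours from 2028-12-30 07:15:00 is 2029-01-01 23:15:00 (crosses midnight).
72 minutes = 1h 12m; +72 minutes from 2029-01-01 23:15:00 is 2029-01-02 00:27:00 (crosses midnight).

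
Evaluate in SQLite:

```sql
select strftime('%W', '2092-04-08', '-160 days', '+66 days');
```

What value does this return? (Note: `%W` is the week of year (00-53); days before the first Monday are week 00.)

00

First apply '-160 days', '+66 days': 2092-04-08 → 2092-01-05.
2092-01-05 is a Saturday. SQLite's %W counts Mondays since the year started; the result is 00.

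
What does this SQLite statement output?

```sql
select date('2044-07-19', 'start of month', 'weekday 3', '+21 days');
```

`start of month` rewinds 2044-07-19 to 2044-07-01.
`weekday 3` advances to the next Wednesday; 2044-07-01 is a Friday, so it moves forward to 2044-07-06.
Advancing 21 more days within July lands on 2044-07-27.

2044-07-27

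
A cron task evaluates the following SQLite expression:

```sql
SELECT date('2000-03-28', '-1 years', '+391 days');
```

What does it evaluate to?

2000-04-22

Adding -1 year to 2000-03-28 gives 1999-03-28.
Applying '+391 days' to 1999-03-28: counting 391 days forward gives 2000-04-22.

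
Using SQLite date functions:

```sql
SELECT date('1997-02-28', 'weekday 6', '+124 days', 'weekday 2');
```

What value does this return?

`weekday 6` advances to the next Saturday; 1997-02-28 is a Friday, so it moves forward to 1997-03-01.
Applying '+124 days' to 1997-03-01: counting 124 days forward gives 1997-07-03.
`weekday 2` advances to the next Tuesday; 1997-07-03 is a Thursday, so it moves forward to 1997-07-08.

1997-07-08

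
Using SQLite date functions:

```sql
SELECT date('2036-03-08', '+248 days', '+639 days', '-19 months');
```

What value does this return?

Applying '+248 days' to 2036-03-08: counting 248 days forward gives 2036-11-11.
Applying '+639 days' to 2036-11-11: counting 639 days forward gives 2038-08-12.
Adding -19 months to 2038-08-12 gives 2037-01-12.

2037-01-12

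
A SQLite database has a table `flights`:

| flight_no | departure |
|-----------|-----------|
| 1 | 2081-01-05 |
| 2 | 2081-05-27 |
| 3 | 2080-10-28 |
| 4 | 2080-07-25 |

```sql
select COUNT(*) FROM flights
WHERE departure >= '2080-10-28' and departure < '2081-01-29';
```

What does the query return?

Rows in [2080-10-28, 2081-01-29): 2081-01-05, 2080-10-28 → 2 rows.

2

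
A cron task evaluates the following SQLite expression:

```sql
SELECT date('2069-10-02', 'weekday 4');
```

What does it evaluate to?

2069-10-03

`weekday 4` advances to the next Thursday; 2069-10-02 is a Wednesday, so it moves forward to 2069-10-03.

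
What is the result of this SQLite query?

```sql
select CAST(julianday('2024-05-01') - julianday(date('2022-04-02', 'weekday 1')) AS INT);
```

758

`weekday 1` advances to the next Monday; 2022-04-02 is a Saturday, so it moves forward to 2022-04-04.
26 days remain in April 2022 after the 4th (30 − 4).
Full months from May 2022 through April 2024 contribute their day counts.
Then 1 day into May 2024.
Total: 26 + 31 + 30 + 31 + 31 + 30 + 31 + 30 + 31 + 31 + 28 + 31 + 30 + 31 + 30 + 31 + 31 + 30 + 31 + 30 + 31 + 31 + 29 + 31 + 30 + 1 = 758.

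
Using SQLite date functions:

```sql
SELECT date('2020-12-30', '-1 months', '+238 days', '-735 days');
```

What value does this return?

2019-07-22

Adding -1 month to 2020-12-30 gives 2020-11-30.
Applying '+238 days' to 2020-11-30: counting 238 days forward gives 2021-07-26.
Applying '-735 days' to 2021-07-26: counting 735 days back gives 2019-07-22.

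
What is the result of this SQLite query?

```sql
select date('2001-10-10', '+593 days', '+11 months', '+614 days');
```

2005-12-31

Applying '+593 days' to 2001-10-10: counting 593 days forward gives 2003-05-26.
Adding +11 months to 2003-05-26 gives 2004-04-26.
Applying '+614 days' to 2004-04-26: counting 614 days forward gives 2005-12-31.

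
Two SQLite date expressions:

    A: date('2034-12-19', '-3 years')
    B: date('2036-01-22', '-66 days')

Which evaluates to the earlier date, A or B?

A

A = 2031-12-19.
B = 2035-11-17.
A is earlier.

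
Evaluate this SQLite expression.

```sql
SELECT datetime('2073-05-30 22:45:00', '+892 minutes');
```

2073-05-31 13:37:00

892 minutes = 14h 52m; +892 minutes from 2073-05-30 22:45:00 is 2073-05-31 13:37:00 (crosses midnight).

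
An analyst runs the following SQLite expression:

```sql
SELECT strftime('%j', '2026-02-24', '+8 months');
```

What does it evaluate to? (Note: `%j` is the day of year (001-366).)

297

First apply '+8 months': 2026-02-24 → 2026-10-24.
Day-of-year for 2026-10-24: days since 2026-01-01 inclusive = 297, zero-padded to 297.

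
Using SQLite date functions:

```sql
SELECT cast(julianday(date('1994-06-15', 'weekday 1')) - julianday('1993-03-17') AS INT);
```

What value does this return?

`weekday 1` advances to the next Monday; 1994-06-15 is a Wednesday, so it moves forward to 1994-06-20.
14 days remain in March 1993 after the 17th (31 − 17).
Full months from April 1993 through May 1994 contribute their day counts.
Then 20 days into June 1994.
Total: 14 + 30 + 31 + 30 + 31 + 31 + 30 + 31 + 30 + 31 + 31 + 28 + 31 + 30 + 31 + 20 = 460.

460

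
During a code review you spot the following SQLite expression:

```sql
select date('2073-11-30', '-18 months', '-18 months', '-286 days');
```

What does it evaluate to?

Adding -18 months to 2073-11-30 gives 2072-05-30.
Adding -18 months to 2072-05-30 gives 2070-11-30.
Applying '-286 days' to 2070-11-30: counting 286 days back gives 2070-02-17.

2070-02-17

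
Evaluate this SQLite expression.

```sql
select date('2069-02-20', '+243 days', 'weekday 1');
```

Applying '+243 days' to 2069-02-20: counting 243 days forward gives 2069-10-21.
`weekday 1` advances to the next Monday; 2069-10-21 is already a Monday, so it stays at 2069-10-21.

2069-10-21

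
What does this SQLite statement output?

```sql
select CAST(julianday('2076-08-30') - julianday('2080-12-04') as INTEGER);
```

1 day remains in August 2076 after the 30th (31 − 30).
Full months from September 2076 through November 2080 contribute their day counts.
Then 4 days into December 2080.
Total: 1 + 30 + 31 + 30 + 31 + 31 + 28 + 31 + 30 + 31 + 30 + 31 + 31 + 30 + 31 + 30 + 31 + 31 + 28 + 31 + 30 + 31 + 30 + 31 + 31 + 30 + 31 + 30 + 31 + 31 + 28 + 31 + 30 + 31 + 30 + 31 + 31 + 30 + 31 + 30 + 31 + 31 + 29 + 31 + 30 + 31 + 30 + 31 + 31 + 30 + 31 + 30 + 4 = 1557.
The subtraction is earlier − later, so the result is −1557 → -1557.

-1557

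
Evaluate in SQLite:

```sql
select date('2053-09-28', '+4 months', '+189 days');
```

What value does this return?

2054-08-05

Adding +4 months to 2053-09-28 gives 2054-01-28.
Applying '+189 days' to 2054-01-28: counting 189 days forward gives 2054-08-05.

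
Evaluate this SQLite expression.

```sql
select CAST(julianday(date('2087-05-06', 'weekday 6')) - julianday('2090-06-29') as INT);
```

-1146

`weekday 6` advances to the next Saturday; 2087-05-06 is a Tuesday, so it moves forward to 2087-05-10.
21 days remain in May 2087 after the 10th (31 − 10).
Full months from June 2087 through May 2090 contribute their day counts.
Then 29 days into June 2090.
Total: 21 + 30 + 31 + 31 + 30 + 31 + 30 + 31 + 31 + 29 + 31 + 30 + 31 + 30 + 31 + 31 + 30 + 31 + 30 + 31 + 31 + 28 + 31 + 30 + 31 + 30 + 31 + 31 + 30 + 31 + 30 + 31 + 31 + 28 + 31 + 30 + 31 + 29 = 1146.
The subtraction is earlier − later, so the result is −1146 → -1146.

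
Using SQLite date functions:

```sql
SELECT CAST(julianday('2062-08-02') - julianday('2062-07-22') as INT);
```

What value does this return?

11

9 days remain in July 2062 after the 22nd (31 − 22).
Then 2 days into August 2062.
Total: 9 + 2 = 11.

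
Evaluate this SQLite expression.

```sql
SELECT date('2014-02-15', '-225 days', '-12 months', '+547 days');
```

2014-01-03

Applying '-225 days' to 2014-02-15: counting 225 days back gives 2013-07-05.
Adding -12 months to 2013-07-05 gives 2012-07-05.
Applying '+547 days' to 2012-07-05: counting 547 days forward gives 2014-01-03.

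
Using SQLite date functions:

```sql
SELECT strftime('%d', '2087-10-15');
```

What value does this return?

`%d` extracts the 2-digit day of month: 15.

15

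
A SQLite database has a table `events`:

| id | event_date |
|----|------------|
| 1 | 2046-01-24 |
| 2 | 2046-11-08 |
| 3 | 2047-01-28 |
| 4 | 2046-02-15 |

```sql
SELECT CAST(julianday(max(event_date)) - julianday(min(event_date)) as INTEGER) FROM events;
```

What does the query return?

369

MIN = 2046-01-24, MAX = 2047-01-28.
7 days remain in January 2046 after the 24th (31 − 24).
Full months from February 2046 through December 2046 contribute their day counts.
Then 28 days into January 2047.
Total: 7 + 28 + 31 + 30 + 31 + 30 + 31 + 31 + 30 + 31 + 30 + 31 + 28 = 369.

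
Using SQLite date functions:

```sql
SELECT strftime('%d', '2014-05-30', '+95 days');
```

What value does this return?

First apply '+95 days': 2014-05-30 → 2014-09-02.
`%d` extracts the 2-digit day of month: 02.

02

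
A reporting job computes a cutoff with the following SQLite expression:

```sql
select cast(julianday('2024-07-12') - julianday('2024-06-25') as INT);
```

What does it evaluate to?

17

5 days remain in June 2024 after the 25th (30 − 25).
Then 12 days into July 2024.
Total: 5 + 12 = 17.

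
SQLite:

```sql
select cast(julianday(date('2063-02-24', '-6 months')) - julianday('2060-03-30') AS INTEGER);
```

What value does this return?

877

Adding -6 months to 2063-02-24 gives 2062-08-24.
1 day remains in March 2060 after the 30th (31 − 30).
Full months from April 2060 through July 2062 contribute their day counts.
Then 24 days into August 2062.
Total: 1 + 30 + 31 + 30 + 31 + 31 + 30 + 31 + 30 + 31 + 31 + 28 + 31 + 30 + 31 + 30 + 31 + 31 + 30 + 31 + 30 + 31 + 31 + 28 + 31 + 30 + 31 + 30 + 31 + 24 = 877.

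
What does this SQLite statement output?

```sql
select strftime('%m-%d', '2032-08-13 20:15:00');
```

08-13

`%m-%d` extracts the month-day: 08-13.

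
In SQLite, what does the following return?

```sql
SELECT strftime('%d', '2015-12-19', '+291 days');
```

05

First apply '+291 days': 2015-12-19 → 2016-10-05.
`%d` extracts the 2-digit day of month: 05.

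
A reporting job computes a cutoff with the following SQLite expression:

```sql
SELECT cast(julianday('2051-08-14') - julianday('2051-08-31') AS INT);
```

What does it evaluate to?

Both dates are in August 2051: 31 − 14 = 17.
The subtraction is earlier − later, so the result is −17 → -17.

-17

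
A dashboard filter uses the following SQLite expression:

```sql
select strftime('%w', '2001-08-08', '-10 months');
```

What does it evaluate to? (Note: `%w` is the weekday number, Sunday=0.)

0

First apply '-10 months': 2001-08-08 → 2000-10-08.
2000-10-08 is a Sunday; with Sunday=0 that is 0.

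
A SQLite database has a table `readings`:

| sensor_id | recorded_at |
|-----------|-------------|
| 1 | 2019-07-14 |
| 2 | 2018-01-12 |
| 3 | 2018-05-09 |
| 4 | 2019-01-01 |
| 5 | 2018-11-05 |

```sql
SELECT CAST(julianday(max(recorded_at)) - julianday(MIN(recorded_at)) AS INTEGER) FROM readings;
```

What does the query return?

548

MIN = 2018-01-12, MAX = 2019-07-14.
19 days remain in January 2018 after the 12th (31 − 12).
Full months from February 2018 through June 2019 contribute their day counts.
Then 14 days into July 2019.
Total: 19 + 28 + 31 + 30 + 31 + 30 + 31 + 31 + 30 + 31 + 30 + 31 + 31 + 28 + 31 + 30 + 31 + 30 + 14 = 548.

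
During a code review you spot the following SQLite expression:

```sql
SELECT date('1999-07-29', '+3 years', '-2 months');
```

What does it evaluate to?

Adding +3 years to 1999-07-29 gives 2002-07-29.
Adding -2 months to 2002-07-29 gives 2002-05-29.

2002-05-29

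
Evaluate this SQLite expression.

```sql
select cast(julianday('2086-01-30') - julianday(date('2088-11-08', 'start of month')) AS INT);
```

-1006

`start of month` rewinds 2088-11-08 to 2088-11-01.
1 day remains in January 2086 after the 30th (31 − 30).
Full months from February 2086 through October 2088 contribute their day counts.
Then 1 day into November 2088.
Total: 1 + 28 + 31 + 30 + 31 + 30 + 31 + 31 + 30 + 31 + 30 + 31 + 31 + 28 + 31 + 30 + 31 + 30 + 31 + 31 + 30 + 31 + 30 + 31 + 31 + 29 + 31 + 30 + 31 + 30 + 31 + 31 + 30 + 31 + 1 = 1006.
The subtraction is earlier − later, so the result is −1006 → -1006.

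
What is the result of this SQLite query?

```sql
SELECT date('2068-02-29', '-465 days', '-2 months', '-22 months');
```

Applying '-465 days' to 2068-02-29: counting 465 days back gives 2066-11-21.
Adding -2 months to 2066-11-21 gives 2066-09-21.
Adding -22 months to 2066-09-21 gives 2064-11-21.

2064-11-21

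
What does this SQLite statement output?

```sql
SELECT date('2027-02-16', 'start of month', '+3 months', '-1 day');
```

2027-04-30

`start of month` rewinds 2027-02-16 to 2027-02-01.
Adding +3 months to 2027-02-01 gives 2027-05-01.
Going back 1 day from 2027-05-01 reaches 2027-04-30 (last day of April, 30 days).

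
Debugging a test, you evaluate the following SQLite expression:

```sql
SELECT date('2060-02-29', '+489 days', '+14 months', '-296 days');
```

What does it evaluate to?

Applying '+489 days' to 2060-02-29: counting 489 days forward gives 2061-07-02.
Adding +14 months to 2061-07-02 gives 2062-09-02.
Applying '-296 days' to 2062-09-02: counting 296 days back gives 2061-11-10.

2061-11-10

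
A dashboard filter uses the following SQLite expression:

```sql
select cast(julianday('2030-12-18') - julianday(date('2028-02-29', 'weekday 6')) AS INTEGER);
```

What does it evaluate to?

`weekday 6` advances to the next Saturday; 2028-02-29 is a Tuesday, so it moves forward to 2028-03-04.
27 days remain in March 2028 after the 4th (31 − 4).
Full months from April 2028 through November 2030 contribute their day counts.
Then 18 days into December 2030.
Total: 27 + 30 + 31 + 30 + 31 + 31 + 30 + 31 + 30 + 31 + 31 + 28 + 31 + 30 + 31 + 30 + 31 + 31 + 30 + 31 + 30 + 31 + 31 + 28 + 31 + 30 + 31 + 30 + 31 + 31 + 30 + 31 + 30 + 18 = 1019.

1019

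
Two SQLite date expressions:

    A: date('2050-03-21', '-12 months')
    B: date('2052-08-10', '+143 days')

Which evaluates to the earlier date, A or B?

A

A = 2049-03-21.
B = 2052-12-31.
A is earlier.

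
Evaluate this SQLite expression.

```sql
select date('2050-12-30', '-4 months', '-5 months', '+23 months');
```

2052-03-01

Adding -4 months to 2050-12-30 gives 2050-08-30.
Adding -5 months to 2050-08-30 gives 2050-03-30.
Adding +23 months to 2050-03-30 targets 2052-02-30. February 2052 has only 29 days, so SQLite normalizes the 1-day overflow forward to 2052-03-01.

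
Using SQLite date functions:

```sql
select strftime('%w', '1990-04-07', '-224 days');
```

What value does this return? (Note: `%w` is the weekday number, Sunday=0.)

6

First apply '-224 days': 1990-04-07 → 1989-08-26.
1989-08-26 is a Saturday; with Sunday=0 that is 6.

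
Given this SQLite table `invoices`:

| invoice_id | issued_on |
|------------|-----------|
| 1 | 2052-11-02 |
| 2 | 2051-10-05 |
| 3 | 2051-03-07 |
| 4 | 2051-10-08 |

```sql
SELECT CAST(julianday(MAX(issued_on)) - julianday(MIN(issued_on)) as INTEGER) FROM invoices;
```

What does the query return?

MIN = 2051-03-07, MAX = 2052-11-02.
24 days remain in March 2051 after the 7th (31 − 7).
Full months from April 2051 through October 2052 contribute their day counts.
Then 2 days into November 2052.
Total: 24 + 30 + 31 + 30 + 31 + 31 + 30 + 31 + 30 + 31 + 31 + 29 + 31 + 30 + 31 + 30 + 31 + 31 + 30 + 31 + 2 = 606.

606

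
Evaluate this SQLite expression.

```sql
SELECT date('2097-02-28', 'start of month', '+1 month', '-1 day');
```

`start of month` rewinds 2097-02-28 to 2097-02-01.
Adding +1 month to 2097-02-01 gives 2097-03-01.
Going back 1 day from 2097-03-01 reaches 2097-02-28 (last day of February, 28 days).

2097-02-28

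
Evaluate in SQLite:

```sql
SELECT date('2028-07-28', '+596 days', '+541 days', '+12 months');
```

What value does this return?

2032-09-08

Applying '+596 days' to 2028-07-28: counting 596 days forward gives 2030-03-16.
Applying '+541 days' to 2030-03-16: counting 541 days forward gives 2031-09-08.
Adding +12 months to 2031-09-08 gives 2032-09-08.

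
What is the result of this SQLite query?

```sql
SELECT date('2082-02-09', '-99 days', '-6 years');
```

2075-11-02

Applying '-99 days' to 2082-02-09: counting 99 days back gives 2081-11-02.
Adding -6 years to 2081-11-02 gives 2075-11-02.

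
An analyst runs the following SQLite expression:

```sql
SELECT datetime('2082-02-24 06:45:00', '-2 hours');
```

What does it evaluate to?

2082-02-24 04:45:00

-2 hours from 2082-02-24 06:45:00 is 2082-02-24 04:45:00.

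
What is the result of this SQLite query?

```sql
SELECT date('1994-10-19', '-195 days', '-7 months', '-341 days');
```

Applying '-195 days' to 1994-10-19: counting 195 days back gives 1994-04-07.
Adding -7 months to 1994-04-07 gives 1993-09-07.
Applying '-341 days' to 1993-09-07: counting 341 days back gives 1992-10-01.

1992-10-01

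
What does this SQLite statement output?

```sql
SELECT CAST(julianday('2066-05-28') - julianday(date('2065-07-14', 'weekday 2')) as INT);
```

`weekday 2` advances to the next Tuesday; 2065-07-14 is already a Tuesday, so it stays at 2065-07-14.
17 days remain in July 2065 after the 14th (31 − 14).
Full months from August 2065 through April 2066 contribute their day counts.
Then 28 days into May 2066.
Total: 17 + 31 + 30 + 31 + 30 + 31 + 31 + 28 + 31 + 30 + 28 = 318.

318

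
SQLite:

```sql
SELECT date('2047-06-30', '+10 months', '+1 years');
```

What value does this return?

Adding +10 months to 2047-06-30 gives 2048-04-30.
Adding +1 year to 2048-04-30 gives 2049-04-30.

2049-04-30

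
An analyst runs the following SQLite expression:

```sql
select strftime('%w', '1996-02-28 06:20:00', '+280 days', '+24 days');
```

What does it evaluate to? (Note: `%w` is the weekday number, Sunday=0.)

First apply '+280 days', '+24 days': 1996-02-28 06:20:00 → 1996-12-28 06:20:00.
1996-12-28 is a Saturday; with Sunday=0 that is 6.

6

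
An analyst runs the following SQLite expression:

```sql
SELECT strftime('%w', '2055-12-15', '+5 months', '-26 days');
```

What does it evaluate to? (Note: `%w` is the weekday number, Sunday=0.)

3

First apply '+5 months', '-26 days': 2055-12-15 → 2056-04-19.
2056-04-19 is a Wednesday; with Sunday=0 that is 3.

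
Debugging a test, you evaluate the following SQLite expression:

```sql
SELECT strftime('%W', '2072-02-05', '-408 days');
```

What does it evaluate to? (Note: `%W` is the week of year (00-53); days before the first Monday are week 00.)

51

First apply '-408 days': 2072-02-05 → 2070-12-24.
2070-12-24 is a Wednesday. SQLite's %W counts Mondays since the year started; the result is 51.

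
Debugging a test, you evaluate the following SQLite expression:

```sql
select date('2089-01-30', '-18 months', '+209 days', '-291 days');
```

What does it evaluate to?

Adding -18 months to 2089-01-30 gives 2087-07-30.
Applying '+209 days' to 2087-07-30: counting 209 days forward gives 2088-02-24.
Applying '-291 days' to 2088-02-24: counting 291 days back gives 2087-05-09.

2087-05-09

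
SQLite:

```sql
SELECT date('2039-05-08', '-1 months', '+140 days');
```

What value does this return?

Adding -1 month to 2039-05-08 gives 2039-04-08.
Applying '+140 days' to 2039-04-08: counting 140 days forward gives 2039-08-26.

2039-08-26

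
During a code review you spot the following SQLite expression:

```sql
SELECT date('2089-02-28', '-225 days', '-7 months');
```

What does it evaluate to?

2087-12-18

Applying '-225 days' to 2089-02-28: counting 225 days back gives 2088-07-18.
Adding -7 months to 2088-07-18 gives 2087-12-18.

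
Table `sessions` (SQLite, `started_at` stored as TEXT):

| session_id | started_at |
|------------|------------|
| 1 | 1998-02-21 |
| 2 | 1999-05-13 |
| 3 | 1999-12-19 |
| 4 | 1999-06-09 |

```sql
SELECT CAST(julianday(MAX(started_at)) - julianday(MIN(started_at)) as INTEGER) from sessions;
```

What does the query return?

MIN = 1998-02-21, MAX = 1999-12-19.
7 days remain in February 1998 after the 21st (28 − 21).
Full months from March 1998 through November 1999 contribute their day counts.
Then 19 days into December 1999.
Total: 7 + 31 + 30 + 31 + 30 + 31 + 31 + 30 + 31 + 30 + 31 + 31 + 28 + 31 + 30 + 31 + 30 + 31 + 31 + 30 + 31 + 30 + 19 = 666.

666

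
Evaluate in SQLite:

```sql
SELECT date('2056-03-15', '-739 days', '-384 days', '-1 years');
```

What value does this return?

Applying '-739 days' to 2056-03-15: counting 739 days back gives 2054-03-07.
Applying '-384 days' to 2054-03-07: counting 384 days back gives 2053-02-16.
Adding -1 year to 2053-02-16 gives 2052-02-16.

2052-02-16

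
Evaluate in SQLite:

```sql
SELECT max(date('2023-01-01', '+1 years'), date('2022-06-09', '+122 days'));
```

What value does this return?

2024-01-01

date('2023-01-01', '+1 years') → 2024-01-01.
date('2022-06-09', '+122 days') → 2022-10-09.
Later of the two is 2024-01-01.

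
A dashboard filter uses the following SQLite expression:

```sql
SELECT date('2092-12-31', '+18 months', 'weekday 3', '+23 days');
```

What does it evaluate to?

2094-07-30

Adding +18 months to 2092-12-31 targets 2094-06-31. June 2094 has only 30 days, so SQLite normalizes the 1-day overflow forward to 2094-07-01.
`weekday 3` advances to the next Wednesday; 2094-07-01 is a Thursday, so it moves forward to 2094-07-07.
Advancing 23 more days within July lands on 2094-07-30.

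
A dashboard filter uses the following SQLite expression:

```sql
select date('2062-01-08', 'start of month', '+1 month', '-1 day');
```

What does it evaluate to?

`start of month` rewinds 2062-01-08 to 2062-01-01.
Adding +1 month to 2062-01-01 gives 2062-02-01.
Going back 1 day from 2062-02-01 reaches 2062-01-31 (last day of January, 31 days).

2062-01-31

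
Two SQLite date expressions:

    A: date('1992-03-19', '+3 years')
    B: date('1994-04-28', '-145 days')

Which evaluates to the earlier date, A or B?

A = 1995-03-19.
B = 1993-12-04.
B is earlier.

B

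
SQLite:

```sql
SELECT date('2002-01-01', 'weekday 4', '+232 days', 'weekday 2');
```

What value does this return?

2002-08-27

`weekday 4` advances to the next Thursday; 2002-01-01 is a Tuesday, so it moves forward to 2002-01-03.
Applying '+232 days' to 2002-01-03: counting 232 days forward gives 2002-08-23.
`weekday 2` advances to the next Tuesday; 2002-08-23 is a Friday, so it moves forward to 2002-08-27.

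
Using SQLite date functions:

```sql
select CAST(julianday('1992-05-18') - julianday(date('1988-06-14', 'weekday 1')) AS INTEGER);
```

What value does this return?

`weekday 1` advances to the next Monday; 1988-06-14 is a Tuesday, so it moves forward to 1988-06-20.
10 days remain in June 1988 after the 20th (30 − 20).
Full months from July 1988 through April 1992 contribute their day counts.
Then 18 days into May 1992.
Total: 10 + 31 + 31 + 30 + 31 + 30 + 31 + 31 + 28 + 31 + 30 + 31 + 30 + 31 + 31 + 30 + 31 + 30 + 31 + 31 + 28 + 31 + 30 + 31 + 30 + 31 + 31 + 30 + 31 + 30 + 31 + 31 + 28 + 31 + 30 + 31 + 30 + 31 + 31 + 30 + 31 + 30 + 31 + 31 + 29 + 31 + 30 + 18 = 1428.

1428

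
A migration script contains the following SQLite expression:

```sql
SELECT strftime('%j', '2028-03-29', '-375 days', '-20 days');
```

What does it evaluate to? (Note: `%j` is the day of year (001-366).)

First apply '-375 days', '-20 days': 2028-03-29 → 2027-02-28.
Day-of-year for 2027-02-28: days since 2027-01-01 inclusive = 59, zero-padded to 059.

059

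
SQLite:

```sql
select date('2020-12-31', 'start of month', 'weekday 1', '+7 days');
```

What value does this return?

`start of month` rewinds 2020-12-31 to 2020-12-01.
`weekday 1` advances to the next Monday; 2020-12-01 is a Tuesday, so it moves forward to 2020-12-07.
Advancing 7 more days within December lands on 2020-12-14.

2020-12-14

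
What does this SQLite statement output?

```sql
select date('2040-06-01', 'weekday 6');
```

`weekday 6` advances to the next Saturday; 2040-06-01 is a Friday, so it moves forward to 2040-06-02.

2040-06-02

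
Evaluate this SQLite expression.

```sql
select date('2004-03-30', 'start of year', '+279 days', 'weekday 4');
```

2004-10-07

`start of year` rewinds 2004-03-30 to 2004-01-01.
Applying '+279 days' to 2004-01-01: counting 279 days forward gives 2004-10-06.
`weekday 4` advances to the next Thursday; 2004-10-06 is a Wednesday, so it moves forward to 2004-10-07.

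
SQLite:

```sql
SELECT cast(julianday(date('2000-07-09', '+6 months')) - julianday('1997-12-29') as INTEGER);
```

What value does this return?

Adding +6 months to 2000-07-09 gives 2001-01-09.
2 days remain in December 1997 after the 29th (31 − 29).
Full months from January 1998 through December 2000 contribute their day counts.
Then 9 days into January 2001.
Total: 2 + 31 + 28 + 31 + 30 + 31 + 30 + 31 + 31 + 30 + 31 + 30 + 31 + 31 + 28 + 31 + 30 + 31 + 30 + 31 + 31 + 30 + 31 + 30 + 31 + 31 + 29 + 31 + 30 + 31 + 30 + 31 + 31 + 30 + 31 + 30 + 31 + 9 = 1107.

1107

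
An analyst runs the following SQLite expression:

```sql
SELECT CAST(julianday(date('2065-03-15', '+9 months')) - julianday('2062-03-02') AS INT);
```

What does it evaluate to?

Adding +9 months to 2065-03-15 gives 2065-12-15.
29 days remain in March 2062 after the 2nd (31 − 2).
Full months from April 2062 through November 2065 contribute their day counts.
Then 15 days into December 2065.
Total: 29 + 30 + 31 + 30 + 31 + 31 + 30 + 31 + 30 + 31 + 31 + 28 + 31 + 30 + 31 + 30 + 31 + 31 + 30 + 31 + 30 + 31 + 31 + 29 + 31 + 30 + 31 + 30 + 31 + 31 + 30 + 31 + 30 + 31 + 31 + 28 + 31 + 30 + 31 + 30 + 31 + 31 + 30 + 31 + 30 + 15 = 1384.

1384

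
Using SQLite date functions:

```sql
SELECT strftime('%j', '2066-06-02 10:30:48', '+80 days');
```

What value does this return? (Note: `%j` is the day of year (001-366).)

233

First apply '+80 days': 2066-06-02 10:30:48 → 2066-08-21 10:30:48.
Day-of-year for 2066-08-21: days since 2066-01-01 inclusive = 233, zero-padded to 233.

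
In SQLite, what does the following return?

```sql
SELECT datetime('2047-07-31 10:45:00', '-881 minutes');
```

881 minutes = 14h 41m; -881 minutes from 2047-07-31 10:45:00 is 2047-07-30 20:04:00 (crosses midnight).

2047-07-30 20:04:00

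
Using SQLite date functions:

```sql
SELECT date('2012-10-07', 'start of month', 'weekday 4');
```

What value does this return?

`start of month` rewinds 2012-10-07 to 2012-10-01.
`weekday 4` advances to the next Thursday; 2012-10-01 is a Monday, so it moves forward to 2012-10-04.

2012-10-04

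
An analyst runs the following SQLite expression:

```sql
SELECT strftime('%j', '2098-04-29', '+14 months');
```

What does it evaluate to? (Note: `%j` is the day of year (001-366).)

180

First apply '+14 months': 2098-04-29 → 2099-06-29.
Day-of-year for 2099-06-29: days since 2099-01-01 inclusive = 180, zero-padded to 180.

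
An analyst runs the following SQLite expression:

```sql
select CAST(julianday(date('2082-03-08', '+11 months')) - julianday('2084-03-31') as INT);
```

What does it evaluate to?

Adding +11 months to 2082-03-08 gives 2083-02-08.
20 days remain in February 2083 after the 8th (28 − 8).
Full months from March 2083 through February 2084 contribute their day counts.
Then 31 days into March 2084.
Total: 20 + 31 + 30 + 31 + 30 + 31 + 31 + 30 + 31 + 30 + 31 + 31 + 29 + 31 = 417.
The subtraction is earlier − later, so the result is −417 → -417.

-417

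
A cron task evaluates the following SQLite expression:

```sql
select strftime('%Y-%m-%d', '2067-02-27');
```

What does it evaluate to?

`%Y-%m-%d` extracts the ISO date: 2067-02-27.

2067-02-27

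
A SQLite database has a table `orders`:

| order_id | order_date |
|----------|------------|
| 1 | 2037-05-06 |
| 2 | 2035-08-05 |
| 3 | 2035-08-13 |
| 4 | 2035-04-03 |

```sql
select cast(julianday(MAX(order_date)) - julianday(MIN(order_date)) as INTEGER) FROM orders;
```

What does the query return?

MIN = 2035-04-03, MAX = 2037-05-06.
27 days remain in April 2035 after the 3rd (30 − 3).
Full months from May 2035 through April 2037 contribute their day counts.
Then 6 days into May 2037.
Total: 27 + 31 + 30 + 31 + 31 + 30 + 31 + 30 + 31 + 31 + 29 + 31 + 30 + 31 + 30 + 31 + 31 + 30 + 31 + 30 + 31 + 31 + 28 + 31 + 30 + 6 = 764.

764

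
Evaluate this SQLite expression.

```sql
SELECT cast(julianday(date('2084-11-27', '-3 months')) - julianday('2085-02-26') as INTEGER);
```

Adding -3 months to 2084-11-27 gives 2084-08-27.
4 days remain in August 2084 after the 27th (31 − 27).
September 2084: 30 days.
October 2084: 31 days.
November 2084: 30 days.
December 2084: 31 days.
January 2085: 31 days.
Then 26 days into February 2085.
Total: 4 + 30 + 31 + 30 + 31 + 31 + 26 = 183.
The subtraction is earlier − later, so the result is −183 → -183.

-183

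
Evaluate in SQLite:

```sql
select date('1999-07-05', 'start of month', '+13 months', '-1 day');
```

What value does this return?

2000-07-31

`start of month` rewinds 1999-07-05 to 1999-07-01.
Adding +13 months to 1999-07-01 gives 2000-08-01.
Going back 1 day from 2000-08-01 reaches 2000-07-31 (last day of July, 31 days).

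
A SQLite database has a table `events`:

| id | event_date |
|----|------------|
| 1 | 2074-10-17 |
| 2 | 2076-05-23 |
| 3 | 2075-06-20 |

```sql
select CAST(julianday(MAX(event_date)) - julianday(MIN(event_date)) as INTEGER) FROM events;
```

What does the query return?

584

MIN = 2074-10-17, MAX = 2076-05-23.
14 days remain in October 2074 after the 17th (31 − 17).
Full months from November 2074 through April 2076 contribute their day counts.
Then 23 days into May 2076.
Total: 14 + 30 + 31 + 31 + 28 + 31 + 30 + 31 + 30 + 31 + 31 + 30 + 31 + 30 + 31 + 31 + 29 + 31 + 30 + 23 = 584.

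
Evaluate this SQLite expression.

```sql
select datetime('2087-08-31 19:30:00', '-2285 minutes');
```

2087-08-30 05:25:00

2285 minutes = 38h 5m; -2285 minutes from 2087-08-31 19:30:00 is 2087-08-30 05:25:00 (crosses midnight).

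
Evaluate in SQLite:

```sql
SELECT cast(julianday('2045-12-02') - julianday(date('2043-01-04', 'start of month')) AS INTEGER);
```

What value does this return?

`start of month` rewinds 2043-01-04 to 2043-01-01.
30 days remain in January 2043 after the 1st (31 − 1).
Full months from February 2043 through November 2045 contribute their day counts.
Then 2 days into December 2045.
Total: 30 + 28 + 31 + 30 + 31 + 30 + 31 + 31 + 30 + 31 + 30 + 31 + 31 + 29 + 31 + 30 + 31 + 30 + 31 + 31 + 30 + 31 + 30 + 31 + 31 + 28 + 31 + 30 + 31 + 30 + 31 + 31 + 30 + 31 + 30 + 2 = 1066.

1066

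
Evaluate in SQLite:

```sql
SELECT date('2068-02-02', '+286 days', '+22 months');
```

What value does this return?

Applying '+286 days' to 2068-02-02: counting 286 days forward gives 2068-11-14.
Adding +22 months to 2068-11-14 gives 2070-09-14.

2070-09-14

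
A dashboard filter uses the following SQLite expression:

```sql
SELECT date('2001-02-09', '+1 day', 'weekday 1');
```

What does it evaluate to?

Advancing 1 more day within February lands on 2001-02-10.
`weekday 1` advances to the next Monday; 2001-02-10 is a Saturday, so it moves forward to 2001-02-12.

2001-02-12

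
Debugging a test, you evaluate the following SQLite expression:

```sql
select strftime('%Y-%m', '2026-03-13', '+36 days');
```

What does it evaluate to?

2026-04

First apply '+36 days': 2026-03-13 → 2026-04-18.
`%Y-%m` extracts the year-month: 2026-04.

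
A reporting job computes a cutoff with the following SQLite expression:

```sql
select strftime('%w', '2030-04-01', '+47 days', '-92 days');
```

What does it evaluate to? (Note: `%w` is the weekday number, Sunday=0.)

5

First apply '+47 days', '-92 days': 2030-04-01 → 2030-02-15.
2030-02-15 is a Friday; with Sunday=0 that is 5.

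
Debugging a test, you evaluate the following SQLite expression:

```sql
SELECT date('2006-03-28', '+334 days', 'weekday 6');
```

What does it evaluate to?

2007-03-03

Applying '+334 days' to 2006-03-28: counting 334 days forward gives 2007-02-25.
`weekday 6` advances to the next Saturday; 2007-02-25 is a Sunday, so it moves forward to 2007-03-03.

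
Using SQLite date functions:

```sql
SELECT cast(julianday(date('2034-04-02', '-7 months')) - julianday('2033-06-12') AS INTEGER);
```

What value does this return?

Adding -7 months to 2034-04-02 gives 2033-09-02.
18 days remain in June 2033 after the 12th (30 − 12).
July 2033: 31 days.
August 2033: 31 days.
Then 2 days into September 2033.
Total: 18 + 31 + 31 + 2 = 82.

82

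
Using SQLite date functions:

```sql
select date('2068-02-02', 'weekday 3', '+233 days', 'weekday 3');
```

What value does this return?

2068-10-03

`weekday 3` advances to the next Wednesday; 2068-02-02 is a Thursday, so it moves forward to 2068-02-08.
Applying '+233 days' to 2068-02-08: counting 233 days forward gives 2068-09-28.
`weekday 3` advances to the next Wednesday; 2068-09-28 is a Friday, so it moves forward to 2068-10-03.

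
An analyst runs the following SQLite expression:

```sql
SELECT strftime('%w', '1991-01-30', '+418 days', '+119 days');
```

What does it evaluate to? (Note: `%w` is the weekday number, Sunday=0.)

1

First apply '+418 days', '+119 days': 1991-01-30 → 1992-07-20.
1992-07-20 is a Monday; with Sunday=0 that is 1.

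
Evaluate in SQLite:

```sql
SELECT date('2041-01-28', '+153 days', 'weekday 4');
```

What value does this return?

2041-07-04

Applying '+153 days' to 2041-01-28: counting 153 days forward gives 2041-06-30.
`weekday 4` advances to the next Thursday; 2041-06-30 is a Sunday, so it moves forward to 2041-07-04.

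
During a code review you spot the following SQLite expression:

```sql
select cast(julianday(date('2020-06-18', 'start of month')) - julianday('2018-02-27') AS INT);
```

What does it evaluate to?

825

`start of month` rewinds 2020-06-18 to 2020-06-01.
1 day remains in February 2018 after the 27th (28 − 27).
Full months from March 2018 through May 2020 contribute their day counts.
Then 1 day into June 2020.
Total: 1 + 31 + 30 + 31 + 30 + 31 + 31 + 30 + 31 + 30 + 31 + 31 + 28 + 31 + 30 + 31 + 30 + 31 + 31 + 30 + 31 + 30 + 31 + 31 + 29 + 31 + 30 + 31 + 1 = 825.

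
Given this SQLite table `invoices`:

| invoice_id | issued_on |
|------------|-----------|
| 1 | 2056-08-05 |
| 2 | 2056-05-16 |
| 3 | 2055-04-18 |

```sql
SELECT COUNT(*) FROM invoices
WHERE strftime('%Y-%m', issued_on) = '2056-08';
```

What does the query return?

Rows with year-month 2056-08: 2056-08-05 → 1.

1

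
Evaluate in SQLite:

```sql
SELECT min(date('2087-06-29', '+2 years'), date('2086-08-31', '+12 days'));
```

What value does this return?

2086-09-12

date('2087-06-29', '+2 years') → 2089-06-29.
date('2086-08-31', '+12 days') → 2086-09-12.
Earlier of the two is 2086-09-12.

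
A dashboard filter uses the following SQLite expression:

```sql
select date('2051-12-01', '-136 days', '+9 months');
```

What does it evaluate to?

Applying '-136 days' to 2051-12-01: counting 136 days back gives 2051-07-18.
Adding +9 months to 2051-07-18 gives 2052-04-18.

2052-04-18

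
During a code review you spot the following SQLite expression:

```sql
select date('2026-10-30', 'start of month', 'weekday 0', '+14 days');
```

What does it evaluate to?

2026-10-18

`start of month` rewinds 2026-10-30 to 2026-10-01.
`weekday 0` advances to the next Sunday; 2026-10-01 is a Thursday, so it moves forward to 2026-10-04.
Advancing 14 more days within October lands on 2026-10-18.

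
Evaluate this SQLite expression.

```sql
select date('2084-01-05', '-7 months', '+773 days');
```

2085-07-17

Adding -7 months to 2084-01-05 gives 2083-06-05.
Applying '+773 days' to 2083-06-05: counting 773 days forward gives 2085-07-17.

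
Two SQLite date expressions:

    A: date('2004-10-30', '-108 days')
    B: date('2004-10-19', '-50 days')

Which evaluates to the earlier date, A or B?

A = 2004-07-14.
B = 2004-08-30.
A is earlier.

A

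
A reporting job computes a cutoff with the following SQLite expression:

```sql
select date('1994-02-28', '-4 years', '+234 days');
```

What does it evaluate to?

1990-10-20

Adding -4 years to 1994-02-28 gives 1990-02-28.
Applying '+234 days' to 1990-02-28: counting 234 days forward gives 1990-10-20.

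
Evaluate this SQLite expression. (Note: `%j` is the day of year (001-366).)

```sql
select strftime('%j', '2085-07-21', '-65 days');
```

137

First apply '-65 days': 2085-07-21 → 2085-05-17.
Day-of-year for 2085-05-17: days since 2085-01-01 inclusive = 137, zero-padded to 137.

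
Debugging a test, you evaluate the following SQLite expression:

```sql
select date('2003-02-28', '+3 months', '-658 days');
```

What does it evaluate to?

2001-08-08

Adding +3 months to 2003-02-28 gives 2003-05-28.
Applying '-658 days' to 2003-05-28: counting 658 days back gives 2001-08-08.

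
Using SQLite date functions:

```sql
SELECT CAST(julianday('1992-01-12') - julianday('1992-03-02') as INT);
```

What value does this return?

19 days remain in January 1992 after the 12th (31 − 12).
February 1992: 29 days (leap year).
Then 2 days into March 1992.
Total: 19 + 29 + 2 = 50.
The subtraction is earlier − later, so the result is −50 → -50.

-50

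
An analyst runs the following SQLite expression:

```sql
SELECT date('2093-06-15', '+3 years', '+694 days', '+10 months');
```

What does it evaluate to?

Adding +3 years to 2093-06-15 gives 2096-06-15.
Applying '+694 days' to 2096-06-15: counting 694 days forward gives 2098-05-10.
Adding +10 months to 2098-05-10 gives 2099-03-10.

2099-03-10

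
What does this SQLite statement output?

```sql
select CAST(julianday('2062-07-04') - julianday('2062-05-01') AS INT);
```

64

30 days remain in May 2062 after the 1st (31 − 1).
June 2062: 30 days.
Then 4 days into July 2062.
Total: 30 + 30 + 4 = 64.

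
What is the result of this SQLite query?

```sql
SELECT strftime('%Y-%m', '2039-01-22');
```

`%Y-%m` extracts the year-month: 2039-01.

2039-01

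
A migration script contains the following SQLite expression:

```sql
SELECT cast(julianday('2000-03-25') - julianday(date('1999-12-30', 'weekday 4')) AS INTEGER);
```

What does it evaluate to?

`weekday 4` advances to the next Thursday; 1999-12-30 is already a Thursday, so it stays at 1999-12-30.
1 day remains in December 1999 after the 30th (31 − 30).
January 2000: 31 days.
February 2000: 29 days (leap year).
Then 25 days into March 2000.
Total: 1 + 31 + 29 + 25 = 86.

86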